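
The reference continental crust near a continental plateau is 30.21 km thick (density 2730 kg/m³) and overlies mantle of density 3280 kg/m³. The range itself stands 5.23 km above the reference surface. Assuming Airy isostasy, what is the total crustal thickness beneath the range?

61.4 km

Root depth r = h ρ_c / (ρ_m − ρ_c) = 5.23 km × 2730 / 550 = 25.96 km.
Total thickness = T + h + r = 30.21 km + 5.23 km + 25.96 km = 61.4 km.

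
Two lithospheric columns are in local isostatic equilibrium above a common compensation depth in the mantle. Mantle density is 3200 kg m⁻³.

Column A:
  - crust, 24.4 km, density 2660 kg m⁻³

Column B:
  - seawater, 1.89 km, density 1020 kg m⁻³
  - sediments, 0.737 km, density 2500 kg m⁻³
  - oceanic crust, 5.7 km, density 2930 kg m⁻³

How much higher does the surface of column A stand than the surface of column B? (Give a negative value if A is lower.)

2.19 km

For any compensation level in the mantle, the mantle terms cancel and isostasy reduces to e = (Σt_A − Σt_B) − (Σ(ρt)_A − Σ(ρt)_B) / ρ_m.
Σt_A = 24.4 km; Σt_B = 8.327 km; Σ(ρt)_A = 64904; Σ(ρt)_B = 20471.3 (in km·kg m⁻³).
e = (24.4 − 8.327) − (64904 − 20471.3) / 3200 = 2.19 km.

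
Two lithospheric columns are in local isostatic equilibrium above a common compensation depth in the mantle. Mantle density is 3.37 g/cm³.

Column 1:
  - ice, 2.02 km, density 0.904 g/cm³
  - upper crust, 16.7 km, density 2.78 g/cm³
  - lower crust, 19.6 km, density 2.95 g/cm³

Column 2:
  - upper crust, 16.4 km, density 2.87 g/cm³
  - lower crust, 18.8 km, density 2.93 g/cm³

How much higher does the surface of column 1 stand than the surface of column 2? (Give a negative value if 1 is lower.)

For any compensation level in the mantle, the mantle terms cancel and isostasy reduces to e = (Σt_1 − Σt_2) − (Σ(ρt)_1 − Σ(ρt)_2) / ρ_m.
Σt_1 = 38.32 km; Σt_2 = 35.2 km; Σ(ρt)_1 = 106.07208; Σ(ρt)_2 = 102.152 (in km·g/cm³).
e = (38.32 − 35.2) − (106.07208 − 102.152) / 3.37 = 1.96 km.

1.96 km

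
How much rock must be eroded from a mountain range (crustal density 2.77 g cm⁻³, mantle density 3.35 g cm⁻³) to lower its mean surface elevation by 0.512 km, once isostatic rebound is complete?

Net drop Δ = e − u = e − e ρ_c/ρ_m = e (ρ_m − ρ_c)/ρ_m.
e = Δ ρ_m/(ρ_m − ρ_c) = 0.512 km × 3.35/0.58 = 2.96 km.

2.96 km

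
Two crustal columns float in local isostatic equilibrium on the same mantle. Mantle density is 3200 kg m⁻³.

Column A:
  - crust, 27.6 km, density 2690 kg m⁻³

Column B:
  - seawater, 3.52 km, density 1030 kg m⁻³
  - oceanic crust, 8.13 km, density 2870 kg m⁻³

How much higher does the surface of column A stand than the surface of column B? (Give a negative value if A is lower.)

1.17 km

For any compensation level in the mantle, the mantle terms cancel and isostasy reduces to e = (Σt_A − Σt_B) − (Σ(ρt)_A − Σ(ρt)_B) / ρ_m.
Σt_A = 27.6 km; Σt_B = 11.65 km; Σ(ρt)_A = 74244; Σ(ρt)_B = 26958.7 (in km·kg m⁻³).
e = (27.6 − 11.65) − (74244 − 26958.7) / 3200 = 1.17 km.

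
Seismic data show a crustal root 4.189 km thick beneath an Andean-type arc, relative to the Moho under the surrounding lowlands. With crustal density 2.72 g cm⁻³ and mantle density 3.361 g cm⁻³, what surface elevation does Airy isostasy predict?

0.987 km

Equating mass per unit area of the two columns: ρ_c h = (ρ_m − ρ_c) r.
h = r (ρ_m − ρ_c) / ρ_c = 4.189 km × (3.361 − 2.72) / 2.72 = 0.987 km.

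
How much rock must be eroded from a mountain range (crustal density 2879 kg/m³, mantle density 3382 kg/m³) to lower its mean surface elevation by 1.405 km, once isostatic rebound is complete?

9.45 km

Net drop Δ = e − u = e − e ρ_c/ρ_m = e (ρ_m − ρ_c)/ρ_m.
e = Δ ρ_m/(ρ_m − ρ_c) = 1.405 km × 3382/503 = 9.45 km.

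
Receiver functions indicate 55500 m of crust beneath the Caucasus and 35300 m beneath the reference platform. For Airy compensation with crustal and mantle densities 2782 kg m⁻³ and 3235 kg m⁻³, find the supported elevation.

2830 m

Excess crust Δ = 55500 m − 35300 m = 20200 m, split between elevation h and root r with h + r = Δ.
Airy balance ρ_c h = (ρ_m − ρ_c) r gives r = h ρ_c/(ρ_m − ρ_c), so h (1 + ρ_c/(ρ_m − ρ_c)) = Δ, i.e. h = Δ (ρ_m − ρ_c)/ρ_m.
h = 20200 m × 453/3235 = 2830 m.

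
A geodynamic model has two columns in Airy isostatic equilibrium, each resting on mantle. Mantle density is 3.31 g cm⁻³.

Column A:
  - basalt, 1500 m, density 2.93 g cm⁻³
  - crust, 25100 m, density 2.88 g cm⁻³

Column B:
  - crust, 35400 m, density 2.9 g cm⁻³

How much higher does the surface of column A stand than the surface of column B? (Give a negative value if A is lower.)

−952 m

For any compensation level in the mantle, the mantle terms cancel and isostasy reduces to e = (Σt_A − Σt_B) − (Σ(ρt)_A − Σ(ρt)_B) / ρ_m.
Σt_A = 26600 m; Σt_B = 35400 m; Σ(ρt)_A = 76683; Σ(ρt)_B = 102660 (in m·g cm⁻³).
e = (26600 − 35400) − (76683 − 102660) / 3.31 = −952 m.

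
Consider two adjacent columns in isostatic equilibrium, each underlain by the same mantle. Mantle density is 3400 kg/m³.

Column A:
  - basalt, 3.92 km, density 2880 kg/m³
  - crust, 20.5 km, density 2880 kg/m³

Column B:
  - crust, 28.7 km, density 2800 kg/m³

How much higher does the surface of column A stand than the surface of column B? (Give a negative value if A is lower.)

For any compensation level in the mantle, the mantle terms cancel and isostasy reduces to e = (Σt_A − Σt_B) − (Σ(ρt)_A − Σ(ρt)_B) / ρ_m.
Σt_A = 24.42 km; Σt_B = 28.7 km; Σ(ρt)_A = 70329.6; Σ(ρt)_B = 80360 (in km·kg/m³).
e = (24.42 − 28.7) − (70329.6 − 80360) / 3400 = −1.33 km.

−1.33 km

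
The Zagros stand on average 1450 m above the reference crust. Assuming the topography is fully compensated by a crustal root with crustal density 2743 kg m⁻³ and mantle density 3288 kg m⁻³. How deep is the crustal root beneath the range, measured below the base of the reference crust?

7300 m

In Airy isostatic equilibrium: the weight of the topography is balanced by the buoyancy of the root, ρ_c h = (ρ_m − ρ_c) r.
r = h · ρ_c / (ρ_m − ρ_c) = 1450 m × 2743 / (3288 − 2743) = 7300 m.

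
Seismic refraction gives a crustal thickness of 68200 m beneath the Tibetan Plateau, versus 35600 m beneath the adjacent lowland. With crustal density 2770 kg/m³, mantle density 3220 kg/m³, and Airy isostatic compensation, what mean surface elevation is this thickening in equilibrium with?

4560 m

Excess crust Δ = 68200 m − 35600 m = 32600 m, split between elevation h and root r with h + r = Δ.
Airy balance ρ_c h = (ρ_m − ρ_c) r gives r = h ρ_c/(ρ_m − ρ_c), so h (1 + ρ_c/(ρ_m − ρ_c)) = Δ, i.e. h = Δ (ρ_m − ρ_c)/ρ_m.
h = 32600 m × 450/3220 = 4560 m.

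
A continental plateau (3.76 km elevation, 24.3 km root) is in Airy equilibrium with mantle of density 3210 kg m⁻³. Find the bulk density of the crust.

2780 kg m⁻³

ρ_c h = (ρ_m − ρ_c) r → ρ_c (h + r) = ρ_m r → ρ_c = ρ_m r / (h + r).
ρ_c = 3210 × 24.3 km / (3.76 km + 24.3 km) = 2780 kg m⁻³.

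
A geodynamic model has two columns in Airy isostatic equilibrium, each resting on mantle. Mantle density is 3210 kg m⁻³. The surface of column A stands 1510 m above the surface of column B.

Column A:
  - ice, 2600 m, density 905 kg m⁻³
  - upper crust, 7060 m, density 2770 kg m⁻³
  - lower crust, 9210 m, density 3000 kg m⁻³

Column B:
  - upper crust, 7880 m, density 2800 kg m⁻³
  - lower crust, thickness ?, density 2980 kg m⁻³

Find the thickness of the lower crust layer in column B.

Take the compensation level at the base of the deeper column (depth z_c below the surface of column A) and equate Σ ρ_i t_i down to z_c; mantle fills any gap and the z_c terms cancel.
Column A: 2600×905 + 7060×2770 + 9210×3000 + (z_c − 18870)×3210
Column B: 1510×0 + 7880×2800 + x×2980 + (z_c − 1510 − 7880 − x)×3210
The z_c×3210 term appears on both sides and cancels. Collect the known terms of each column as K = Σ(ρt)_known − 3210 × (depth of known layers): K_A = 49539200 − 3210×18870 = −11033500; K_B = 22064000 − 3210×(1510 + 7880) = −8077900.
Balance: K_A = K_B − x×(3210 − 2980), so x = (K_B − K_A)/(3210 − 2980) = 2955600/230 = 12900 m.

12900 m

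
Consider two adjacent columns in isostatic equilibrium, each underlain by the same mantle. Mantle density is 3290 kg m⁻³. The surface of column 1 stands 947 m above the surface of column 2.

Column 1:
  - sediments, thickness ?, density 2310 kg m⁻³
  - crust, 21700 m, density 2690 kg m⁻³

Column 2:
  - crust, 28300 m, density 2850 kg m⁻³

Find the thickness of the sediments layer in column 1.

2600 m

Take the compensation level at the base of the deeper column (depth z_c below the surface of column 1) and equate Σ ρ_i t_i down to z_c; mantle fills any gap and the z_c terms cancel.
Column 1: x×2310 + 21700×2690 + (z_c − 21700 − x)×3290
Column 2: 947×0 + 28300×2850 + (z_c − 947 − 28300)×3290
The z_c×3290 term appears on both sides and cancels. Collect the known terms of each column as K = Σ(ρt)_known − 3290 × (depth of known layers): K_1 = 58373000 − 3290×21700 = −13020000; K_2 = 80655000 − 3290×(947 + 28300) = −15567630.
Balance: K_1 − x×(3290 − 2310) = K_2, so x = (K_1 − K_2)/(3290 − 2310) = 2547630/980 = 2600 m.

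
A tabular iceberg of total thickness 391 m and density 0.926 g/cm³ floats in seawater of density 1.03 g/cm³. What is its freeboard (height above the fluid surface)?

39.5 m

Floating equilibrium: submerged depth d = t ρ_obj/ρ_fluid = 391 m × 0.926/1.03 = 351.5 m.
Freeboard = t − d = 391 m − 351.5 m = 39.5 m.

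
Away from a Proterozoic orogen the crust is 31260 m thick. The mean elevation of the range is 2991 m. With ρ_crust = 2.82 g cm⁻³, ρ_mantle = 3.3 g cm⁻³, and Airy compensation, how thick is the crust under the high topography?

Root depth r = h ρ_c / (ρ_m − ρ_c) = 2991 m × 2.82 / 0.48 = 17570 m.
Total thickness = T + h + r = 31260 m + 2991 m + 17570 m = 51800 m.

51800 m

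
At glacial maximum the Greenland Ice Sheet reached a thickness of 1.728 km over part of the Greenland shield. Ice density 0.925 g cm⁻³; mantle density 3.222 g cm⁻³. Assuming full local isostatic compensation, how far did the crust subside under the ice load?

Balancing pressure at the compensation depth: the ice load ρ_ice t is balanced by mantle displaced below, ρ_m s.
s = t ρ_ice / ρ_m = 1.728 km × 0.925/3.222 = 0.496 km.

0.496 km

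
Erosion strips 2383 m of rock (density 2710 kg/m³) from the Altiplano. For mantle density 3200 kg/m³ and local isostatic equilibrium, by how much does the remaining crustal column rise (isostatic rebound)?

Unloading: uplift u = e ρ_c/ρ_m = 2383 m × 2710/3200 = 2020 m.

2020 m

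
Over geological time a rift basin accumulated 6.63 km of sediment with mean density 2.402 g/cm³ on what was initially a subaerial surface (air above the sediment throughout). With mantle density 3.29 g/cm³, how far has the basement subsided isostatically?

4.84 km

Subaerial load: s = t ρ_sed / ρ_m = 6.63 km × 2.402/3.29 = 4.84 km.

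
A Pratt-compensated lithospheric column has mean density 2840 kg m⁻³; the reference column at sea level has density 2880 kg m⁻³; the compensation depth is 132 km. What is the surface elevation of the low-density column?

1.86 km

ρ_ref D = ρ (D + h) → h = D (ρ_ref − ρ)/ρ.
h = 132 km × (2880 − 2840)/2840 = 1.86 km.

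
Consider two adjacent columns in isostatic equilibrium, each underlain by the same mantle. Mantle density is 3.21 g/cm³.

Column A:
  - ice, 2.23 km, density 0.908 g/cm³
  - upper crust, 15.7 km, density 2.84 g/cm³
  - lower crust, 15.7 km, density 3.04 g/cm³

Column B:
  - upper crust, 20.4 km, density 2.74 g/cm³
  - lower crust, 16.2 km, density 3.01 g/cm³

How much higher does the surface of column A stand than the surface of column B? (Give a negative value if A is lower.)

For any compensation level in the mantle, the mantle terms cancel and isostasy reduces to e = (Σt_A − Σt_B) − (Σ(ρt)_A − Σ(ρt)_B) / ρ_m.
Σt_A = 33.63 km; Σt_B = 36.6 km; Σ(ρt)_A = 94.34084; Σ(ρt)_B = 104.658 (in km·g/cm³).
e = (33.63 − 36.6) − (94.34084 − 104.658) / 3.21 = 0.244 km.

0.244 km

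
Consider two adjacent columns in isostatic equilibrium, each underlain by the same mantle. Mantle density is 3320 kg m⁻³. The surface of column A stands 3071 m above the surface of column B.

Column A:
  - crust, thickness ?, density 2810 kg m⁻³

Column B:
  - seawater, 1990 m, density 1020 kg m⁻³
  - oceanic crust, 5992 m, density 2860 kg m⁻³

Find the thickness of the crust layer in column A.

34400 m

Take the compensation level at the base of the deeper column (depth z_c below the surface of column A) and equate Σ ρ_i t_i down to z_c; mantle fills any gap and the z_c terms cancel.
Column A: x×2810 + (z_c − 0 − x)×3320
Column B: 3071×0 + 1990×1020 + 5992×2860 + (z_c − 3071 − 7982)×3320
The z_c×3320 term appears on both sides and cancels. Collect the known terms of each column as K = Σ(ρt)_known − 3320 × (depth of known layers): K_A = 0 − 3320×0 = 0; K_B = 19166920 − 3320×(3071 + 7982) = −17529040.
Balance: K_A − x×(3320 − 2810) = K_B, so x = (K_A − K_B)/(3320 − 2810) = 17529000/510 = 34400 m.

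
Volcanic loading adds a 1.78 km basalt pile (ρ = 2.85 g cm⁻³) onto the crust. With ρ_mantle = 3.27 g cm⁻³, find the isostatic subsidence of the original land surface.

Subaerial loading: s = t ρ_load / ρ_m.
s = 1.78 km × 2.85/3.27 = 1.55 km.

1.55 km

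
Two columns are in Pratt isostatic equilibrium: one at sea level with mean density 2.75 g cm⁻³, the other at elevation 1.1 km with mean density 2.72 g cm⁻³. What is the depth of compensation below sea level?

ρ_ref D = ρ (D + h) → D (ρ_ref − ρ) = ρ h.
D = ρ h/(ρ_ref − ρ) = 2.72 × 1.1 km/(2.75 − 2.72) = 99.7 km.

99.7 km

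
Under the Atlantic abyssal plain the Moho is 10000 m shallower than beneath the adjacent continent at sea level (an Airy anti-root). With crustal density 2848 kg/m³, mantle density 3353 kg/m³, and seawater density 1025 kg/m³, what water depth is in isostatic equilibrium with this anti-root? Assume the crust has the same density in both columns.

2770 m

Replacing a thickness d of crust by seawater at the top must be balanced by replacing crust with mantle at the base: d (ρ_c − ρ_w) = a (ρ_m − ρ_c).
d = a (ρ_m − ρ_c)/(ρ_c − ρ_w) = 10000 m × 505/1823 = 2770 m.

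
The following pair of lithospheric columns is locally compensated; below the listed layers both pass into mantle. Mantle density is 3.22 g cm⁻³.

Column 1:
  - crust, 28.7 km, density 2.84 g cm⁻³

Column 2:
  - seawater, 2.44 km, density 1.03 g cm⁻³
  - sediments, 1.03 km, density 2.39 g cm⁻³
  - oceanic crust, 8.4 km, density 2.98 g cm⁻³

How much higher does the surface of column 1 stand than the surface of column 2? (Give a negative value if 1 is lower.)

0.836 km

For any compensation level in the mantle, the mantle terms cancel and isostasy reduces to e = (Σt_1 − Σt_2) − (Σ(ρt)_1 − Σ(ρt)_2) / ρ_m.
Σt_1 = 28.7 km; Σt_2 = 11.87 km; Σ(ρt)_1 = 81.508; Σ(ρt)_2 = 30.0069 (in km·g cm⁻³).
e = (28.7 − 11.87) − (81.508 − 30.0069) / 3.22 = 0.836 km.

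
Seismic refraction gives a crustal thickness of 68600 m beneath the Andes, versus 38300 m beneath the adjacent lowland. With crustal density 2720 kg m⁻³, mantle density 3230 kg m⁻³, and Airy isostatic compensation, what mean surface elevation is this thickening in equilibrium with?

4780 m

Excess crust Δ = 68600 m − 38300 m = 30300 m, split between elevation h and root r with h + r = Δ.
Airy balance ρ_c h = (ρ_m − ρ_c) r gives r = h ρ_c/(ρ_m − ρ_c), so h (1 + ρ_c/(ρ_m − ρ_c)) = Δ, i.e. h = Δ (ρ_m − ρ_c)/ρ_m.
h = 30300 m × 510/3230 = 4780 m.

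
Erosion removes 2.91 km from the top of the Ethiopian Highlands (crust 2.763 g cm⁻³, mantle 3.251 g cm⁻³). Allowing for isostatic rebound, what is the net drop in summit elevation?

Rebound u = e ρ_c/ρ_m = 2.91 km × 2.763/3.251 = 2.473 km.
Net surface drop = e − u = 2.91 km − 2.473 km = e (ρ_m − ρ_c)/ρ_m = 0.437 km.

0.437 km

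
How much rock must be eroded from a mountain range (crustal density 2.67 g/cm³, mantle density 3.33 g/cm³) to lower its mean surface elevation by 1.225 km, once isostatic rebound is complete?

Net drop Δ = e − u = e − e ρ_c/ρ_m = e (ρ_m − ρ_c)/ρ_m.
e = Δ ρ_m/(ρ_m − ρ_c) = 1.225 km × 3.33/0.66 = 6.18 km.

6.18 km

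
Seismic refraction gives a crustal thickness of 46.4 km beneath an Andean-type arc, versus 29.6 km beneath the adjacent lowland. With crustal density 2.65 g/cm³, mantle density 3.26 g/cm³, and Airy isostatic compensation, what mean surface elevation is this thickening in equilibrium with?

Excess crust Δ = 46.4 km − 29.6 km = 16.8 km, split between elevation h and root r with h + r = Δ.
Airy balance ρ_c h = (ρ_m − ρ_c) r gives r = h ρ_c/(ρ_m − ρ_c), so h (1 + ρ_c/(ρ_m − ρ_c)) = Δ, i.e. h = Δ (ρ_m − ρ_c)/ρ_m.
h = 16.8 km × 0.61/3.26 = 3.14 km.

3.14 km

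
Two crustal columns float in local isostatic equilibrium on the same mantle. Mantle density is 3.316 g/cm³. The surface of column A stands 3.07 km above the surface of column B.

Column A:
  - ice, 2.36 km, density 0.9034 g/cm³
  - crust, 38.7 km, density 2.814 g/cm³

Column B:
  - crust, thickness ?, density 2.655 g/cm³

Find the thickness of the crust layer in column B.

22.6 km

Take the compensation level at the base of the deeper column (depth z_c below the surface of column A) and equate Σ ρ_i t_i down to z_c; mantle fills any gap and the z_c terms cancel.
Column A: 2.36×0.9034 + 38.7×2.814 + (z_c − 41.06)×3.316
Column B: 3.07×0 + x×2.655 + (z_c − 3.07 − 0 − x)×3.316
The z_c×3.316 term appears on both sides and cancels. Collect the known terms of each column as K = Σ(ρt)_known − 3.316 × (depth of known layers): K_A = 111.033824 − 3.316×41.06 = −25.121136; K_B = 0 − 3.316×(3.07 + 0) = −10.18012.
Balance: K_A = K_B − x×(3.316 − 2.655), so x = (K_B − K_A)/(3.316 − 2.655) = 14.941/0.661 = 22.6 km.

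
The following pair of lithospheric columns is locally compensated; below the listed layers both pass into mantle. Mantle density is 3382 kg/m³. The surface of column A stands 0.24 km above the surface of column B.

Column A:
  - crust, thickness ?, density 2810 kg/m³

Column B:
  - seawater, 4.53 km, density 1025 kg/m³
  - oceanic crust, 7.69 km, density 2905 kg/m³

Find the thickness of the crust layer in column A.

26.5 km

Take the compensation level at the base of the deeper column (depth z_c below the surface of column A) and equate Σ ρ_i t_i down to z_c; mantle fills any gap and the z_c terms cancel.
Column A: x×2810 + (z_c − 0 − x)×3382
Column B: 0.24×0 + 4.53×1025 + 7.69×2905 + (z_c − 0.24 − 12.22)×3382
The z_c×3382 term appears on both sides and cancels. Collect the known terms of each column as K = Σ(ρt)_known − 3382 × (depth of known layers): K_A = 0 − 3382×0 = 0; K_B = 26982.7 − 3382×(0.24 + 12.22) = −15157.02.
Balance: K_A − x×(3382 − 2810) = K_B, so x = (K_A − K_B)/(3382 − 2810) = 15157/572 = 26.5 km.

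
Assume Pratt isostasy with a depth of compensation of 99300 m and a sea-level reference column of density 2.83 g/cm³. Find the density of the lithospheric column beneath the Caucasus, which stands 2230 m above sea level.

Pratt balance: ρ_ref D = ρ (D + h).
ρ = ρ_ref D/(D + h) = 2.83 × 99300 m/(99300 m + 2230 m) = 2.77 g/cm³.

2.77 g/cm³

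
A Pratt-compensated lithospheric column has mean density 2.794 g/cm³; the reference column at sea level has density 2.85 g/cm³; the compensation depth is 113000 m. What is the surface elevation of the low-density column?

ρ_ref D = ρ (D + h) → h = D (ρ_ref − ρ)/ρ.
h = 113000 m × (2.85 − 2.794)/2.794 = 2260 m.

2260 m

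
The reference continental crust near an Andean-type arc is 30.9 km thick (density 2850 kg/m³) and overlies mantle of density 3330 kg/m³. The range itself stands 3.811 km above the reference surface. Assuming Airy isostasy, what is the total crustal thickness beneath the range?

57.3 km

Root depth r = h ρ_c / (ρ_m − ρ_c) = 3.811 km × 2850 / 480 = 22.63 km.
Total thickness = T + h + r = 30.9 km + 3.811 km + 22.63 km = 57.3 km.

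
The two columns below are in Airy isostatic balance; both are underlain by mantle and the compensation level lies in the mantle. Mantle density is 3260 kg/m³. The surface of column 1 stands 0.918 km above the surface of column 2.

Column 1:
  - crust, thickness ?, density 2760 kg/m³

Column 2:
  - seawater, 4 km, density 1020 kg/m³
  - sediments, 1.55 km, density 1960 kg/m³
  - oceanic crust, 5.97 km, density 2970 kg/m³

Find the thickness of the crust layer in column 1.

Take the compensation level at the base of the deeper column (depth z_c below the surface of column 1) and equate Σ ρ_i t_i down to z_c; mantle fills any gap and the z_c terms cancel.
Column 1: x×2760 + (z_c − 0 − x)×3260
Column 2: 0.918×0 + 4×1020 + 1.55×1960 + 5.97×2970 + (z_c − 0.918 − 11.52)×3260
The z_c×3260 term appears on both sides and cancels. Collect the known terms of each column as K = Σ(ρt)_known − 3260 × (depth of known layers): K_1 = 0 − 3260×0 = 0; K_2 = 24848.9 − 3260×(0.918 + 11.52) = −15698.98.
Balance: K_1 − x×(3260 − 2760) = K_2, so x = (K_1 − K_2)/(3260 − 2760) = 15699/500 = 31.4 km.

31.4 km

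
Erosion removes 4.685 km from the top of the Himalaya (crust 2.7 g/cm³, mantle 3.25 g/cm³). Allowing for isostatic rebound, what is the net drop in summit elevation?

Rebound u = e ρ_c/ρ_m = 4.685 km × 2.7/3.25 = 3.892 km.
Net surface drop = e − u = 4.685 km − 3.892 km = e (ρ_m − ρ_c)/ρ_m = 0.793 km.

0.793 km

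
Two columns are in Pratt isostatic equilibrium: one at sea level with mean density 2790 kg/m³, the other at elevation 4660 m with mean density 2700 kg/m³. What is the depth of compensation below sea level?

140000 m

ρ_ref D = ρ (D + h) → D (ρ_ref − ρ) = ρ h.
D = ρ h/(ρ_ref − ρ) = 2700 × 4660 m/(2790 − 2700) = 140000 m.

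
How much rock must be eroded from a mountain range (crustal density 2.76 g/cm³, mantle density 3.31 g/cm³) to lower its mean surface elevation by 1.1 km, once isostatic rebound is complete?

Net drop Δ = e − u = e − e ρ_c/ρ_m = e (ρ_m − ρ_c)/ρ_m.
e = Δ ρ_m/(ρ_m − ρ_c) = 1.1 km × 3.31/0.55 = 6.62 km.

6.62 km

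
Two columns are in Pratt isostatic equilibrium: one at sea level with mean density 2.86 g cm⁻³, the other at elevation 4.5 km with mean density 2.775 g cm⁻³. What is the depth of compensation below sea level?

147 km

ρ_ref D = ρ (D + h) → D (ρ_ref − ρ) = ρ h.
D = ρ h/(ρ_ref − ρ) = 2.775 × 4.5 km/(2.86 − 2.775) = 147 km.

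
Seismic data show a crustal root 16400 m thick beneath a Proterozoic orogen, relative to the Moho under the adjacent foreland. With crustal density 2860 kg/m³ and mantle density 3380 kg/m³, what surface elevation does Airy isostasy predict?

2980 m

In Airy isostatic equilibrium: ρ_c h = (ρ_m − ρ_c) r.
h = r (ρ_m − ρ_c) / ρ_c = 16400 m × (3380 − 2860) / 2860 = 2980 m.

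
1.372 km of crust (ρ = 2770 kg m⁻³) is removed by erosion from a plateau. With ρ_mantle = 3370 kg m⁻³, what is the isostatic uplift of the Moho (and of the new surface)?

1.13 km

Unloading: uplift u = e ρ_c/ρ_m = 1.372 km × 2770/3370 = 1.13 km.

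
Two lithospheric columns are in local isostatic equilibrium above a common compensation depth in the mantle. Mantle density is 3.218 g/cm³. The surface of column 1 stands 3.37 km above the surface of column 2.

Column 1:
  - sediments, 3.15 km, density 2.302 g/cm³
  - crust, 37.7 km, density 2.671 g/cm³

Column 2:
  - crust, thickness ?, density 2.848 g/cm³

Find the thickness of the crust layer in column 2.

Take the compensation level at the base of the deeper column (depth z_c below the surface of column 1) and equate Σ ρ_i t_i down to z_c; mantle fills any gap and the z_c terms cancel.
Column 1: 3.15×2.302 + 37.7×2.671 + (z_c − 40.85)×3.218
Column 2: 3.37×0 + x×2.848 + (z_c − 3.37 − 0 − x)×3.218
The z_c×3.218 term appears on both sides and cancels. Collect the known terms of each column as K = Σ(ρt)_known − 3.218 × (depth of known layers): K_1 = 107.948 − 3.218×40.85 = −23.5073; K_2 = 0 − 3.218×(3.37 + 0) = −10.84466.
Balance: K_1 = K_2 − x×(3.218 − 2.848), so x = (K_2 − K_1)/(3.218 − 2.848) = 12.6626/0.37 = 34.2 km.

34.2 km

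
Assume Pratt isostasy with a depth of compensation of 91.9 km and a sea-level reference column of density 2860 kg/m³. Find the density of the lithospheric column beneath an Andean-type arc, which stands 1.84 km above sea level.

Pratt balance: ρ_ref D = ρ (D + h).
ρ = ρ_ref D/(D + h) = 2860 × 91.9 km/(91.9 km + 1.84 km) = 2800 kg/m³.

2800 kg/m³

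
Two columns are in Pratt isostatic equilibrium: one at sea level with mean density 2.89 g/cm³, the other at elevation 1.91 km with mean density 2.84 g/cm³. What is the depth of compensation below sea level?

108 km

ρ_ref D = ρ (D + h) → D (ρ_ref − ρ) = ρ h.
D = ρ h/(ρ_ref − ρ) = 2.84 × 1.91 km/(2.89 − 2.84) = 108 km.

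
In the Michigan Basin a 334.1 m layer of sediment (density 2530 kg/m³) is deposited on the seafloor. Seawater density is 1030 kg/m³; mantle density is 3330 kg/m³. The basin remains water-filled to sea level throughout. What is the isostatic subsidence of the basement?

218 m

Submarine loading: the sediment displaces seawater, and the subsidence is in turn flooded, so s (ρ_m − ρ_w) = t (ρ_sed − ρ_w).
s = 334.1 m × (2530 − 1030) / (3330 − 1030) = 218 m.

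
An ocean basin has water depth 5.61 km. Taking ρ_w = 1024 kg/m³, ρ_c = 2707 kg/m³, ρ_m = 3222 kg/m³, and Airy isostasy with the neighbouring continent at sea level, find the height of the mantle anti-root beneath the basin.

18.3 km

By Archimedes' principle applied to the lithosphere: replacing crust with seawater at the top is compensated by replacing crust with mantle at the base: d (ρ_c − ρ_w) = a (ρ_m − ρ_c).
a = d (ρ_c − ρ_w)/(ρ_m − ρ_c) = 5.61 km × 1683/515 = 18.3 km.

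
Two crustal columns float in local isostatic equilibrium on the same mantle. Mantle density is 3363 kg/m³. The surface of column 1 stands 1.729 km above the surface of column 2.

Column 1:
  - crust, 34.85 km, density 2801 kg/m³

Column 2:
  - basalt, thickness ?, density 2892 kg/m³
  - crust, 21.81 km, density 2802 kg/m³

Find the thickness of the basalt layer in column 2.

Take the compensation level at the base of the deeper column (depth z_c below the surface of column 1) and equate Σ ρ_i t_i down to z_c; mantle fills any gap and the z_c terms cancel.
Column 1: 34.85×2801 + (z_c − 34.85)×3363
Column 2: 1.729×0 + x×2892 + 21.81×2802 + (z_c − 1.729 − 21.81 − x)×3363
The z_c×3363 term appears on both sides and cancels. Collect the known terms of each column as K = Σ(ρt)_known − 3363 × (depth of known layers): K_1 = 97614.85 − 3363×34.85 = −19585.7; K_2 = 61111.62 − 3363×(1.729 + 21.81) = −18050.037.
Balance: K_1 = K_2 − x×(3363 − 2892), so x = (K_2 − K_1)/(3363 − 2892) = 1535.66/471 = 3.26 km.

3.26 km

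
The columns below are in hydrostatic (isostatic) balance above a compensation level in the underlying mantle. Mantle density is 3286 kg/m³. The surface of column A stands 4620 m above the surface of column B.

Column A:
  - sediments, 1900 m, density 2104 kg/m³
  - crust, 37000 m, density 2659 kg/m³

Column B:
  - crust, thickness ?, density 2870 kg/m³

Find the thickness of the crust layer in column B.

24700 m

Take the compensation level at the base of the deeper column (depth z_c below the surface of column A) and equate Σ ρ_i t_i down to z_c; mantle fills any gap and the z_c terms cancel.
Column A: 1900×2104 + 37000×2659 + (z_c − 38900)×3286
Column B: 4620×0 + x×2870 + (z_c − 4620 − 0 − x)×3286
The z_c×3286 term appears on both sides and cancels. Collect the known terms of each column as K = Σ(ρt)_known − 3286 × (depth of known layers): K_A = 102380600 − 3286×38900 = −25444800; K_B = 0 − 3286×(4620 + 0) = −15181320.
Balance: K_A = K_B − x×(3286 − 2870), so x = (K_B − K_A)/(3286 − 2870) = 10263500/416 = 24700 m.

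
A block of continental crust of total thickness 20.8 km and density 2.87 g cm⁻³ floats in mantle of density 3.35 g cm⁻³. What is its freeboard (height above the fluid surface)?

Floating equilibrium: submerged depth d = t ρ_obj/ρ_fluid = 20.8 km × 2.87/3.35 = 17.82 km.
Freeboard = t − d = 20.8 km − 17.82 km = 2.98 km.

2.98 km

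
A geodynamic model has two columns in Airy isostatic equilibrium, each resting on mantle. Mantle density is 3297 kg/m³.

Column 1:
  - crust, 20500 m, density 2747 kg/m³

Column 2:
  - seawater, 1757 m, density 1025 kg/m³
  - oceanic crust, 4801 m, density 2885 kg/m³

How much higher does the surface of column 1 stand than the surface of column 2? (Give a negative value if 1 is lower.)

For any compensation level in the mantle, the mantle terms cancel and isostasy reduces to e = (Σt_1 − Σt_2) − (Σ(ρt)_1 − Σ(ρt)_2) / ρ_m.
Σt_1 = 20500 m; Σt_2 = 6558 m; Σ(ρt)_1 = 56313500; Σ(ρt)_2 = 15651810 (in m·kg/m³).
e = (20500 − 6558) − (56313500 − 15651810) / 3297 = 1610 m.

1610 m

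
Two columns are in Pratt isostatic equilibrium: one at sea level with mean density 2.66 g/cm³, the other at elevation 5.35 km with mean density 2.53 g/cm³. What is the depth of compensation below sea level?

104 km

ρ_ref D = ρ (D + h) → D (ρ_ref − ρ) = ρ h.
D = ρ h/(ρ_ref − ρ) = 2.53 × 5.35 km/(2.66 − 2.53) = 104 km.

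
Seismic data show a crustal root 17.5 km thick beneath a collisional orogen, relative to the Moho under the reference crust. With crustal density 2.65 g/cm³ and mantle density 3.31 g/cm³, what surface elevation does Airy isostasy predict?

4.36 km

Isostatic balance requires: ρ_c h = (ρ_m − ρ_c) r.
h = r (ρ_m − ρ_c) / ρ_c = 17.5 km × (3.31 − 2.65) / 2.65 = 4.36 km.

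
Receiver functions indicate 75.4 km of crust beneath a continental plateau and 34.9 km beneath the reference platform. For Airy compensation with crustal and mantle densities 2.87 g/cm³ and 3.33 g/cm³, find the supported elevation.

5.59 km

Excess crust Δ = 75.4 km − 34.9 km = 40.5 km, split between elevation h and root r with h + r = Δ.
Airy balance ρ_c h = (ρ_m − ρ_c) r gives r = h ρ_c/(ρ_m − ρ_c), so h (1 + ρ_c/(ρ_m − ρ_c)) = Δ, i.e. h = Δ (ρ_m − ρ_c)/ρ_m.
h = 40.5 km × 0.46/3.33 = 5.59 km.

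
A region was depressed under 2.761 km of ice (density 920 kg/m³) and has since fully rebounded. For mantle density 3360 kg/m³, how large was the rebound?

Removing the load lets mantle flow back in; uplift u satisfies ρ_ice t = ρ_m u.
u = t ρ_ice/ρ_m = 2.761 km × 920/3360 = 0.756 km.

0.756 km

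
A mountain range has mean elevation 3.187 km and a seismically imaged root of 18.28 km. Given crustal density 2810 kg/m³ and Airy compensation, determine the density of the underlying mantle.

Airy balance: ρ_c h = (ρ_m − ρ_c) r → ρ_m = ρ_c (1 + h/r).
ρ_m = 2810 × (1 + 3.187 km/18.28 km) = 3300 kg/m³.

3300 kg/m³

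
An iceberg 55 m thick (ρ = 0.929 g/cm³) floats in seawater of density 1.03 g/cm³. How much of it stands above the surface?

Floating equilibrium: submerged depth d = t ρ_obj/ρ_fluid = 55 m × 0.929/1.03 = 49.61 m.
Freeboard = t − d = 55 m − 49.61 m = 5.39 m.

5.39 m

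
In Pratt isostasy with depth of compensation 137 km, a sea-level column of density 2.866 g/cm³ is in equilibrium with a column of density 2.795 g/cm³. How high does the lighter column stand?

3.48 km

ρ_ref D = ρ (D + h) → h = D (ρ_ref − ρ)/ρ.
h = 137 km × (2.866 − 2.795)/2.795 = 3.48 km.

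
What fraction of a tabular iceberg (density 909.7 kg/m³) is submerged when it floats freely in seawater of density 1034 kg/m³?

Submerged fraction = ρ_obj/ρ_fluid = 909.7/1034 = 0.88.

0.88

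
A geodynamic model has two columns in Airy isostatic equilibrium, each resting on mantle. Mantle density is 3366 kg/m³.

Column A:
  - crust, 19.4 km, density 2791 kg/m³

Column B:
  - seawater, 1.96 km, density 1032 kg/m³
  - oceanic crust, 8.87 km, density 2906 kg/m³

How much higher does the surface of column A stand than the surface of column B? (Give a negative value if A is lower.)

For any compensation level in the mantle, the mantle terms cancel and isostasy reduces to e = (Σt_A − Σt_B) − (Σ(ρt)_A − Σ(ρt)_B) / ρ_m.
Σt_A = 19.4 km; Σt_B = 10.83 km; Σ(ρt)_A = 54145.4; Σ(ρt)_B = 27798.94 (in km·kg/m³).
e = (19.4 − 10.83) − (54145.4 − 27798.94) / 3366 = 0.743 km.

0.743 km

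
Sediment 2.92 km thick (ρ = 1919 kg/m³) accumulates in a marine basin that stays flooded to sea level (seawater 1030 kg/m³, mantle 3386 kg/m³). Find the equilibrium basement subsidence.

Submarine loading: the sediment displaces seawater, and the subsidence is in turn flooded, so s (ρ_m − ρ_w) = t (ρ_sed − ρ_w).
s = 2.92 km × (1919 − 1030) / (3386 − 1030) = 1.1 km.

1.1 km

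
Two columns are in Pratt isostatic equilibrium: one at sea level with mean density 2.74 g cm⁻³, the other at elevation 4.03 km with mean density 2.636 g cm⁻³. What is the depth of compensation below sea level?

ρ_ref D = ρ (D + h) → D (ρ_ref − ρ) = ρ h.
D = ρ h/(ρ_ref − ρ) = 2.636 × 4.03 km/(2.74 − 2.636) = 102 km.

102 km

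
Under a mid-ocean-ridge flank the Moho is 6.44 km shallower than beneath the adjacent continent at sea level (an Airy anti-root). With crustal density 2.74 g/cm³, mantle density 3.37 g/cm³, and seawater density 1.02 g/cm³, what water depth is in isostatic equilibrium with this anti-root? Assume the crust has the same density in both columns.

Replacing a thickness d of crust by seawater at the top must be balanced by replacing crust with mantle at the base: d (ρ_c − ρ_w) = a (ρ_m − ρ_c).
d = a (ρ_m − ρ_c)/(ρ_c − ρ_w) = 6.44 km × 0.63/1.72 = 2.36 km.

2.36 km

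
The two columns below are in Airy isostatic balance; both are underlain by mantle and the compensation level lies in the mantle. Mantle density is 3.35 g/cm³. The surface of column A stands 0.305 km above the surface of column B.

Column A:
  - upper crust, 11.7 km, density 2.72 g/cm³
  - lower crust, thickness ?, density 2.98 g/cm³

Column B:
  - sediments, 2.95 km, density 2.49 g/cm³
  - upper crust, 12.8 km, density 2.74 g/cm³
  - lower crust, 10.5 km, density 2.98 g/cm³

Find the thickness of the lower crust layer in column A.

Take the compensation level at the base of the deeper column (depth z_c below the surface of column A) and equate Σ ρ_i t_i down to z_c; mantle fills any gap and the z_c terms cancel.
Column A: 11.7×2.72 + x×2.98 + (z_c − 11.7 − x)×3.35
Column B: 0.305×0 + 2.95×2.49 + 12.8×2.74 + 10.5×2.98 + (z_c − 0.305 − 26.25)×3.35
The z_c×3.35 term appears on both sides and cancels. Collect the known terms of each column as K = Σ(ρt)_known − 3.35 × (depth of known layers): K_A = 31.824 − 3.35×11.7 = −7.371; K_B = 73.7075 − 3.35×(0.305 + 26.25) = −15.25175.
Balance: K_A − x×(3.35 − 2.98) = K_B, so x = (K_A − K_B)/(3.35 − 2.98) = 7.88075/0.37 = 21.3 km.

21.3 km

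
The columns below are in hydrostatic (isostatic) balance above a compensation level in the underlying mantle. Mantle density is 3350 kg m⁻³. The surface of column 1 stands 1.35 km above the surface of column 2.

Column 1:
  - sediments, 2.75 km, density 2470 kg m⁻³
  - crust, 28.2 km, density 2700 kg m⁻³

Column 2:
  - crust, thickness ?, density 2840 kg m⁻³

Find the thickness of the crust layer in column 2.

Take the compensation level at the base of the deeper column (depth z_c below the surface of column 1) and equate Σ ρ_i t_i down to z_c; mantle fills any gap and the z_c terms cancel.
Column 1: 2.75×2470 + 28.2×2700 + (z_c − 30.95)×3350
Column 2: 1.35×0 + x×2840 + (z_c − 1.35 − 0 − x)×3350
The z_c×3350 term appears on both sides and cancels. Collect the known terms of each column as K = Σ(ρt)_known − 3350 × (depth of known layers): K_1 = 82932.5 − 3350×30.95 = −20750; K_2 = 0 − 3350×(1.35 + 0) = −4522.5.
Balance: K_1 = K_2 − x×(3350 − 2840), so x = (K_2 − K_1)/(3350 − 2840) = 16227.5/510 = 31.8 km.

31.8 km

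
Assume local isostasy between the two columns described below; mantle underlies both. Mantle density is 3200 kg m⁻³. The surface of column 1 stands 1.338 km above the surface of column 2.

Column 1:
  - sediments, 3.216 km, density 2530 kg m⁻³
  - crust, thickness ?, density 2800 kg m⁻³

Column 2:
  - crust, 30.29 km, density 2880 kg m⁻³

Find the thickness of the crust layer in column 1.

29.5 km

Take the compensation level at the base of the deeper column (depth z_c below the surface of column 1) and equate Σ ρ_i t_i down to z_c; mantle fills any gap and the z_c terms cancel.
Column 1: 3.216×2530 + x×2800 + (z_c − 3.216 − x)×3200
Column 2: 1.338×0 + 30.29×2880 + (z_c − 1.338 − 30.29)×3200
The z_c×3200 term appears on both sides and cancels. Collect the known terms of each column as K = Σ(ρt)_known − 3200 × (depth of known layers): K_1 = 8136.48 − 3200×3.216 = −2154.72; K_2 = 87235.2 − 3200×(1.338 + 30.29) = −13974.4.
Balance: K_1 − x×(3200 − 2800) = K_2, so x = (K_1 − K_2)/(3200 − 2800) = 11819.7/400 = 29.5 km.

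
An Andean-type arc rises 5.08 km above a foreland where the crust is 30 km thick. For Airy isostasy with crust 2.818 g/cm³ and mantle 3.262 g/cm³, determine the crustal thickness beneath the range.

Root depth r = h ρ_c / (ρ_m − ρ_c) = 5.08 km × 2.818 / 0.444 = 32.24 km.
Total thickness = T + h + r = 30 km + 5.08 km + 32.24 km = 67.3 km.

67.3 km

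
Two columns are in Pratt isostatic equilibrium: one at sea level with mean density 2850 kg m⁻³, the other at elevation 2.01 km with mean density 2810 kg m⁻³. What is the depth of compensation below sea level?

ρ_ref D = ρ (D + h) → D (ρ_ref − ρ) = ρ h.
D = ρ h/(ρ_ref − ρ) = 2810 × 2.01 km/(2850 − 2810) = 141 km.

141 km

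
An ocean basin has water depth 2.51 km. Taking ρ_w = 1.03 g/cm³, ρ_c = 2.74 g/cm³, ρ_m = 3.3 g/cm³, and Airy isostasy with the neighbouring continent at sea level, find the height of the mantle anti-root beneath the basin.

7.66 km

For local isostatic compensation: replacing crust with seawater at the top is compensated by replacing crust with mantle at the base: d (ρ_c − ρ_w) = a (ρ_m − ρ_c).
a = d (ρ_c − ρ_w)/(ρ_m − ρ_c) = 2.51 km × 1.71/0.56 = 7.66 km.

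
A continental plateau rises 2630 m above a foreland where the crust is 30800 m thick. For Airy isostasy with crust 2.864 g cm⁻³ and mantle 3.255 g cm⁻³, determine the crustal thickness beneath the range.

Root depth r = h ρ_c / (ρ_m − ρ_c) = 2630 m × 2.864 / 0.391 = 19260 m.
Total thickness = T + h + r = 30800 m + 2630 m + 19260 m = 52700 m.

52700 m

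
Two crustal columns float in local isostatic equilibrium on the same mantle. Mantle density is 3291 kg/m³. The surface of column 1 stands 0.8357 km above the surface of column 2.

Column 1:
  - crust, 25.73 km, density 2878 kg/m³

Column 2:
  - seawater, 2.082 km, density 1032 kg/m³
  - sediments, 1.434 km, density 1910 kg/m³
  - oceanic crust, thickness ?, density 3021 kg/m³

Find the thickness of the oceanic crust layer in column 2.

4.42 km

Take the compensation level at the base of the deeper column (depth z_c below the surface of column 1) and equate Σ ρ_i t_i down to z_c; mantle fills any gap and the z_c terms cancel.
Column 1: 25.73×2878 + (z_c − 25.73)×3291
Column 2: 0.8357×0 + 2.082×1032 + 1.434×1910 + x×3021 + (z_c − 0.8357 − 3.516 − x)×3291
The z_c×3291 term appears on both sides and cancels. Collect the known terms of each column as K = Σ(ρt)_known − 3291 × (depth of known layers): K_1 = 74050.94 − 3291×25.73 = −10626.49; K_2 = 4887.564 − 3291×(0.8357 + 3.516) = −9433.8807.
Balance: K_1 = K_2 − x×(3291 − 3021), so x = (K_2 − K_1)/(3291 − 3021) = 1192.61/270 = 4.42 km.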